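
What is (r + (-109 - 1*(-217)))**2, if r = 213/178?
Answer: 377796969/31684 ≈ 11924.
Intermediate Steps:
r = 213/178 (r = 213*(1/178) = 213/178 ≈ 1.1966)
(r + (-109 - 1*(-217)))**2 = (213/178 + (-109 - 1*(-217)))**2 = (213/178 + (-109 + 217))**2 = (213/178 + 108)**2 = (19437/178)**2 = 377796969/31684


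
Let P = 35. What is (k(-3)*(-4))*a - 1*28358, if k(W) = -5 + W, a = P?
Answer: -27238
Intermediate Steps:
a = 35
(k(-3)*(-4))*a - 1*28358 = ((-5 - 3)*(-4))*35 - 1*28358 = -8*(-4)*35 - 28358 = 32*35 - 28358 = 1120 - 28358 = -27238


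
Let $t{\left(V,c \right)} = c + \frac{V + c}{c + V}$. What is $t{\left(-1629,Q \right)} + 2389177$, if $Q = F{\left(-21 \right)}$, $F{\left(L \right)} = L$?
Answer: $2389157$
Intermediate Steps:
$Q = -21$
$t{\left(V,c \right)} = 1 + c$ ($t{\left(V,c \right)} = c + \frac{V + c}{V + c} = c + 1 = 1 + c$)
$t{\left(-1629,Q \right)} + 2389177 = \left(1 - 21\right) + 2389177 = -20 + 2389177 = 2389157$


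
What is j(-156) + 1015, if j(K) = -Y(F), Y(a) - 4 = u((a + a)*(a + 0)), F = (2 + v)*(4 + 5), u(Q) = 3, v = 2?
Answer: 1008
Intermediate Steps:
F = 36 (F = (2 + 2)*(4 + 5) = 4*9 = 36)
Y(a) = 7 (Y(a) = 4 + 3 = 7)
j(K) = -7 (j(K) = -1*7 = -7)
j(-156) + 1015 = -7 + 1015 = 1008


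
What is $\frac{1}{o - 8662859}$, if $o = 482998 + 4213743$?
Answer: $- \frac{1}{3966118} \approx -2.5214 \cdot 10^{-7}$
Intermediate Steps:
$o = 4696741$
$\frac{1}{o - 8662859} = \frac{1}{4696741 - 8662859} = \frac{1}{-3966118} = - \frac{1}{3966118}$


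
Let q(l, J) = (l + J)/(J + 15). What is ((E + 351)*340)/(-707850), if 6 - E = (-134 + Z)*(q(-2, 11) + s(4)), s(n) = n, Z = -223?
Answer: -281197/306735 ≈ -0.91674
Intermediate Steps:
q(l, J) = (J + l)/(15 + J)
E = 40497/26 (E = 6 - (-134 - 223)*((11 - 2)/(15 + 11) + 4) = 6 - (-357)*(9/26 + 4) = 6 - (-357)*113/26 = 6 - 1*(-40341/26) = 6 + 40341/26 = 40497/26 ≈ 1557.6)
((E + 351)*340)/(-707850) = ((40497/26 + 351)*340)/(-707850) = ((49623/26)*340)*(-1/707850) = (8435910/13)*(-1/707850) = -281197/306735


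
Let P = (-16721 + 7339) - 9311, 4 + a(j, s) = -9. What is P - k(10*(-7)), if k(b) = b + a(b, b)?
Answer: -18610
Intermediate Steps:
a(j, s) = -13 (a(j, s) = -4 - 9 = -13)
k(b) = -13 + b (k(b) = b - 13 = -13 + b)
P = -18693 (P = -9382 - 9311 = -18693)
P - k(10*(-7)) = -18693 - (-13 + 10*(-7)) = -18693 - (-13 - 70) = -18693 - 1*(-83) = -18693 + 83 = -18610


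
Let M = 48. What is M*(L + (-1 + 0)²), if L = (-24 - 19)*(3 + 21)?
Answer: -49488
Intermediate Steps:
L = -1032 (L = -43*24 = -1032)
M*(L + (-1 + 0)²) = 48*(-1032 + (-1 + 0)²) = 48*(-1032 + (-1)²) = 48*(-1032 + 1) = 48*(-1031) = -49488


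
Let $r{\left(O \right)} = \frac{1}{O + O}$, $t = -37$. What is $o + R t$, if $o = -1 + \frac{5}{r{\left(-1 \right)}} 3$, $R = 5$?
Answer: $-216$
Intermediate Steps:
$r{\left(O \right)} = \frac{1}{2 O}$
$o = -31$ ($o = -1 + \frac{5}{\frac{1}{2} \frac{1}{-1}} \cdot 3 = -1 + \frac{5}{\frac{1}{2} \left(-1\right)} 3 = -1 + \frac{5}{- \frac{1}{2}} \cdot 3 = -1 + 5 \left(-2\right) 3 = -1 - 30 = -31$)
$o + R t = -31 + 5 \left(-37\right) = -31 - 185 = -216$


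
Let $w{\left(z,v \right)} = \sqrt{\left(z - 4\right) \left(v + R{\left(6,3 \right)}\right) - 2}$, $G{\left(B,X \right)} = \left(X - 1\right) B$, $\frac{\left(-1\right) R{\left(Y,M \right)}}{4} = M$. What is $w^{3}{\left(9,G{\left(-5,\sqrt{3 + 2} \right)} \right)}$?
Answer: $- i \left(37 + 25 \sqrt{5}\right)^{\frac{3}{2}} \approx - 895.44 i$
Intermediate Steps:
$R{\left(Y,M \right)} = - 4 M$
$G{\left(B,X \right)} = B \left(-1 + X\right)$ ($G{\left(B,X \right)} = \left(-1 + X\right) B = B \left(-1 + X\right)$)
$w{\left(z,v \right)} = \sqrt{-2 + \left(-12 + v\right) \left(-4 + z\right)}$ ($w{\left(z,v \right)} = \sqrt{\left(z - 4\right) \left(v - 12\right) - 2} = \sqrt{\left(-4 + z\right) \left(v - 12\right) - 2} = \sqrt{\left(-4 + z\right) \left(-12 + v\right) - 2} = \sqrt{\left(-12 + v\right) \left(-4 + z\right) - 2} = \sqrt{-2 + \left(-12 + v\right) \left(-4 + z\right)}$)
$w^{3}{\left(9,G{\left(-5,\sqrt{3 + 2} \right)} \right)} = \left(\sqrt{46 - 108 - 4 \left(- 5 \left(-1 + \sqrt{3 + 2}\right)\right) + - 5 \left(-1 + \sqrt{3 + 2}\right) 9}\right)^{3} = \left(\sqrt{46 - 108 - 4 \left(- 5 \left(-1 + \sqrt{5}\right)\right) + - 5 \left(-1 + \sqrt{5}\right) 9}\right)^{3} = \left(\sqrt{46 - 108 - 4 \left(5 - 5 \sqrt{5}\right) + \left(5 - 5 \sqrt{5}\right) 9}\right)^{3} = \left(\sqrt{46 - 108 - \left(20 - 20 \sqrt{5}\right) + \left(45 - 45 \sqrt{5}\right)}\right)^{3} = \left(\sqrt{-37 - 25 \sqrt{5}}\right)^{3} = \left(-37 - 25 \sqrt{5}\right)^{\frac{3}{2}}$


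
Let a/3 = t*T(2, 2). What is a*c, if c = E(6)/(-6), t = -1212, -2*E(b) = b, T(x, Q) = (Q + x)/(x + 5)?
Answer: -7272/7 ≈ -1038.9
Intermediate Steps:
T(x, Q) = (Q + x)/(5 + x)
E(b) = -b/2
c = ½ (c = -½*6/(-6) = -3*(-⅙) = ½ ≈ 0.50000)
a = -14544/7 (a = 3*(-1212*(2 + 2)/(5 + 2)) = 3*(-1212*4/7) = 3*(-4848/7) = -14544/7 ≈ -2077.7)
a*c = -14544/7*½ = -7272/7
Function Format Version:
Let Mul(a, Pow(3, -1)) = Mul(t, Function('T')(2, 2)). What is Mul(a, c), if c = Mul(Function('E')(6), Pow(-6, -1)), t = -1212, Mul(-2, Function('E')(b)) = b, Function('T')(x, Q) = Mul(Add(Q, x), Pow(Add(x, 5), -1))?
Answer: Rational(-7272, 7) ≈ -1038.9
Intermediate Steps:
Function('T')(x, Q) = Mul(Pow(Add(5, x), -1), Add(Q, x)) (Function('T')(x, Q) = Mul(Add(Q, x), Pow(Add(5, x), -1)) = Mul(Pow(Add(5, x), -1), Add(Q, x)))
Function('E')(b) = Mul(Rational(-1, 2), b)
c = Rational(1, 2) (c = Mul(Mul(Rational(-1, 2), 6), Pow(-6, -1)) = Mul(-3, Rational(-1, 6)) = Rational(1, 2) ≈ 0.50000)
a = Rational(-14544, 7) (a = Mul(3, Mul(-1212, Mul(Pow(Add(5, 2), -1), Add(2, 2)))) = Mul(3, Mul(-1212, Mul(Pow(7, -1), 4))) = Mul(3, Mul(-1212, Mul(Rational(1, 7), 4))) = Mul(3, Mul(-1212, Rational(4, 7))) = Mul(3, Rational(-4848, 7)) = Rational(-14544, 7) ≈ -2077.7)
Mul(a, c) = Mul(Rational(-14544, 7), Rational(1, 2)) = Rational(-7272, 7)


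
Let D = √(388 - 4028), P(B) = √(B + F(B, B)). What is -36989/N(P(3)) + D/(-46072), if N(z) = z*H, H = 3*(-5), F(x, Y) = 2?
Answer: 36989*√5/75 - I*√910/23036 ≈ 1102.8 - 0.0013095*I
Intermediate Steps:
H = -15
P(B) = √(2 + B) (P(B) = √(B + 2) = √(2 + B))
N(z) = -15*z (N(z) = z*(-15) = -15*z)
D = 2*I*√910 (D = √(-3640) = 2*I*√910 ≈ 60.332*I)
-36989/N(P(3)) + D/(-46072) = -36989*(-1/(15*√(2 + 3))) + (2*I*√910)/(-46072) = -36989*(-√5/75) + (2*I*√910)*(-1/46072) = -(-36989)*√5/75 - I*√910/23036 = 36989*√5/75 - I*√910/23036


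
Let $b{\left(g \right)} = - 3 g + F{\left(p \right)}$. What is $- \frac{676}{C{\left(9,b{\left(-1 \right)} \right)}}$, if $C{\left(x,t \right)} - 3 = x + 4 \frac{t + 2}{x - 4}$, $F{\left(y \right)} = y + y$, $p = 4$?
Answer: $- \frac{845}{28} \approx -30.179$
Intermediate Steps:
$F{\left(y \right)} = 2 y$
$b{\left(g \right)} = 8 - 3 g$ ($b{\left(g \right)} = - 3 g + 2 \cdot 4 = - 3 g + 8 = 8 - 3 g$)
$C{\left(x,t \right)} = 3 + x + \frac{4 \left(2 + t\right)}{-4 + x}$ ($C{\left(x,t \right)} = 3 + \left(x + 4 \frac{t + 2}{x - 4}\right) = 3 + \left(x + 4 \frac{2 + t}{-4 + x}\right) = 3 + \left(x + \frac{4 \left(2 + t\right)}{-4 + x}\right) = 3 + x + \frac{4 \left(2 + t\right)}{-4 + x}$)
$- \frac{676}{C{\left(9,b{\left(-1 \right)} \right)}} = - \frac{676}{\frac{1}{-4 + 9} \left(-4 + 9^{2} - 9 + 4 \left(8 - -3\right)\right)} = - \frac{676}{\frac{1}{5} \left(-4 + 81 - 9 + 4 \left(8 + 3\right)\right)} = - \frac{676}{\frac{1}{5} \left(-4 + 81 - 9 + 4 \cdot 11\right)} = - \frac{676}{\frac{1}{5} \left(-4 + 81 - 9 + 44\right)} = - \frac{676}{\frac{1}{5} \cdot 112} = - \frac{676}{\frac{112}{5}} = \left(-676\right) \frac{5}{112} = - \frac{845}{28}$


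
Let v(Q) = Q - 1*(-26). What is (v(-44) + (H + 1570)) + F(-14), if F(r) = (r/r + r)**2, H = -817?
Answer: 904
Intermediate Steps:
v(Q) = 26 + Q (v(Q) = Q + 26 = 26 + Q)
F(r) = (1 + r)**2
(v(-44) + (H + 1570)) + F(-14) = ((26 - 44) + (-817 + 1570)) + (1 - 14)**2 = (-18 + 753) + (-13)**2 = 735 + 169 = 904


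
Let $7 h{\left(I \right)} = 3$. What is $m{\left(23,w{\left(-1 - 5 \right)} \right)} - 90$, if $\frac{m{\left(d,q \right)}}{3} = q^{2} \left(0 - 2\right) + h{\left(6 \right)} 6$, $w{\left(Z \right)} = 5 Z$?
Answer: $- \frac{38376}{7} \approx -5482.3$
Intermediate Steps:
$h{\left(I \right)} = \frac{3}{7}$ ($h{\left(I \right)} = \frac{1}{7} \cdot 3 = \frac{3}{7}$)
$m{\left(d,q \right)} = \frac{54}{7} - 6 q^{2}$ ($m{\left(d,q \right)} = 3 \left(q^{2} \left(0 - 2\right) + \frac{3}{7} \cdot 6\right) = 3 \left(q^{2} \left(-2\right) + \frac{18}{7}\right) = 3 \left(- 2 q^{2} + \frac{18}{7}\right) = 3 \left(\frac{18}{7} - 2 q^{2}\right) = \frac{54}{7} - 6 q^{2}$)
$m{\left(23,w{\left(-1 - 5 \right)} \right)} - 90 = \left(\frac{54}{7} - 6 \left(5 \left(-1 - 5\right)\right)^{2}\right) - 90 = \left(\frac{54}{7} - 6 \left(5 \left(-6\right)\right)^{2}\right) - 90 = \left(\frac{54}{7} - 6 \left(-30\right)^{2}\right) - 90 = \left(\frac{54}{7} - 5400\right) - 90 = - \frac{37746}{7} - 90 = - \frac{38376}{7}$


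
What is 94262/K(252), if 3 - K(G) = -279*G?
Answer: 94262/70311 ≈ 1.3406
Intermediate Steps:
K(G) = 3 + 279*G (K(G) = 3 - (-279)*G = 3 + 279*G)
94262/K(252) = 94262/(3 + 279*252) = 94262/(3 + 70308) = 94262/70311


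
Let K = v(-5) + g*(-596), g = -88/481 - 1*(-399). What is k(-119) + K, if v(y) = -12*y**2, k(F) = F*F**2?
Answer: -925037055/481 ≈ -1.9232e+6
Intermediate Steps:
k(F) = F**3
g = 191831/481 (g = -88*1/481 + 399 = -88/481 + 399 = 191831/481 ≈ 398.82)
K = -114475576/481 (K = -12*(-5)**2 + (191831/481)*(-596) = -12*25 - 114331276/481 = -300 - 114331276/481 = -114475576/481 ≈ -2.3800e+5)
k(-119) + K = (-119)**3 - 114475576/481 = -1685159 - 114475576/481 = -925037055/481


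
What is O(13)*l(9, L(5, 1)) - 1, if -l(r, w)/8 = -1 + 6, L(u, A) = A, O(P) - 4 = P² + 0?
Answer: -6921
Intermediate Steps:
O(P) = 4 + P² (O(P) = 4 + (P² + 0) = 4 + P²)
l(r, w) = -40 (l(r, w) = -8*(-1 + 6) = -8*5 = -40)
O(13)*l(9, L(5, 1)) - 1 = (4 + 13²)*(-40) - 1 = (4 + 169)*(-40) - 1 = 173*(-40) - 1 = -6920 - 1 = -6921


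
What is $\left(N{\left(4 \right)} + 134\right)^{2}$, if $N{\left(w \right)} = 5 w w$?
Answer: $45796$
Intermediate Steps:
$N{\left(w \right)} = 5 w^{2}$
$\left(N{\left(4 \right)} + 134\right)^{2} = \left(5 \cdot 4^{2} + 134\right)^{2} = \left(5 \cdot 16 + 134\right)^{2} = \left(80 + 134\right)^{2} = 214^{2} = 45796$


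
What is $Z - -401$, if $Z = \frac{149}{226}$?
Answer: $\frac{90775}{226} \approx 401.66$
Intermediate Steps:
$Z = \frac{149}{226}$ ($Z = 149 \cdot \frac{1}{226} = \frac{149}{226} \approx 0.65929$)
$Z - -401 = \frac{149}{226} - -401 = \frac{149}{226} + 401 = \frac{90775}{226}$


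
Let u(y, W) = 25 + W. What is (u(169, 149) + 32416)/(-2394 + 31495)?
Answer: 32590/29101 ≈ 1.1199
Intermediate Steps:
(u(169, 149) + 32416)/(-2394 + 31495) = ((25 + 149) + 32416)/(-2394 + 31495) = (174 + 32416)/29101 = 32590*(1/29101) = 32590/29101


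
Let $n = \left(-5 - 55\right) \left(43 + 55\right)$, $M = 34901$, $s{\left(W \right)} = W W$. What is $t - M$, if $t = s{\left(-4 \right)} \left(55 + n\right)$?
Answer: $-128101$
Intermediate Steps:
$s{\left(W \right)} = W^{2}$
$n = -5880$ ($n = \left(-60\right) 98 = -5880$)
$t = -93200$ ($t = \left(-4\right)^{2} \left(55 - 5880\right) = 16 \left(-5825\right) = -93200$)
$t - M = -93200 - 34901 = -128101$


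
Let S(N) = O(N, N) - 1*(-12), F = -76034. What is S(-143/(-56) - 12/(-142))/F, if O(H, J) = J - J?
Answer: -6/38017 ≈ -0.00015782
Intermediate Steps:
O(H, J) = 0
S(N) = 12 (S(N) = 0 - 1*(-12) = 0 + 12 = 12)
S(-143/(-56) - 12/(-142))/F = 12/(-76034) = 12*(-1/76034) = -6/38017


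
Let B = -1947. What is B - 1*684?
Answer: -2631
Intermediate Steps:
B - 1*684 = -1947 - 1*684 = -1947 - 684 = -2631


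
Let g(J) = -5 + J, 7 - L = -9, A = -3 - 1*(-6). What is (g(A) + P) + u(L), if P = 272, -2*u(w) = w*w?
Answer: 142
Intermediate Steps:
A = 3 (A = -3 + 6 = 3)
L = 16 (L = 7 - 1*(-9) = 7 + 9 = 16)
u(w) = -w²/2 (u(w) = -w*w/2 = -w²/2)
(g(A) + P) + u(L) = ((-5 + 3) + 272) - ½*16² = (-2 + 272) - ½*256 = 270 - 128 = 142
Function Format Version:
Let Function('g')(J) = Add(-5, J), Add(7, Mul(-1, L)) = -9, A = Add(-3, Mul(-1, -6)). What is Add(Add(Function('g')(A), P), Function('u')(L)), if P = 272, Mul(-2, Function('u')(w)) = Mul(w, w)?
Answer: 142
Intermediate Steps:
A = 3 (A = Add(-3, 6) = 3)
L = 16 (L = Add(7, Mul(-1, -9)) = Add(7, 9) = 16)
Function('u')(w) = Mul(Rational(-1, 2), Pow(w, 2)) (Function('u')(w) = Mul(Rational(-1, 2), Mul(w, w)) = Mul(Rational(-1, 2), Pow(w, 2)))
Add(Add(Function('g')(A), P), Function('u')(L)) = Add(Add(Add(-5, 3), 272), Mul(Rational(-1, 2), Pow(16, 2))) = Add(Add(-2, 272), Mul(Rational(-1, 2), 256)) = Add(270, -128) = 142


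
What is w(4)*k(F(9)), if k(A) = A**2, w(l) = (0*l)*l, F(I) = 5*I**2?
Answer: 0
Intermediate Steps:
w(l) = 0 (w(l) = 0*l = 0)
w(4)*k(F(9)) = 0*(5*9**2)**2 = 0*(5*81)**2 = 0*405**2 = 0*164025 = 0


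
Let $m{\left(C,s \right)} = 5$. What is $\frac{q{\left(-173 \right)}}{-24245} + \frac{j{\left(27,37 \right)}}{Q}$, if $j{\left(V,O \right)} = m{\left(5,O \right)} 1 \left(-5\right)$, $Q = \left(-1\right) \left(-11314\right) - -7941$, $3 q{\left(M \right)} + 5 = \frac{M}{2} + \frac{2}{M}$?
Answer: $- \frac{3897337}{96915459810} \approx -4.0214 \cdot 10^{-5}$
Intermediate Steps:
$q{\left(M \right)} = - \frac{5}{3} + \frac{M}{6} + \frac{2}{3 M}$ ($q{\left(M \right)} = - \frac{5}{3} + \frac{\frac{M}{2} + \frac{2}{M}}{3} = - \frac{5}{3} + \left(\frac{M}{6} + \frac{2}{3 M}\right) = - \frac{5}{3} + \frac{M}{6} + \frac{2}{3 M}$)
$Q = 19255$ ($Q = 11314 + 7941 = 19255$)
$j{\left(V,O \right)} = -25$ ($j{\left(V,O \right)} = 5 \cdot 1 \left(-5\right) = 5 \left(-5\right) = -25$)
$\frac{q{\left(-173 \right)}}{-24245} + \frac{j{\left(27,37 \right)}}{Q} = \frac{\frac{1}{6} \frac{1}{-173} \left(4 - 173 \left(-10 - 173\right)\right)}{-24245} - \frac{25}{19255} = \frac{1}{6} \left(- \frac{1}{173}\right) \left(4 - -31659\right) \left(- \frac{1}{24245}\right) - \frac{5}{3851} = \frac{1}{6} \left(- \frac{1}{173}\right) \left(4 + 31659\right) \left(- \frac{1}{24245}\right) - \frac{5}{3851} = \frac{1}{6} \left(- \frac{1}{173}\right) 31663 \left(- \frac{1}{24245}\right) - \frac{5}{3851} = \left(- \frac{31663}{1038}\right) \left(- \frac{1}{24245}\right) - \frac{5}{3851} = \frac{31663}{25166310} - \frac{5}{3851} = - \frac{3897337}{96915459810}$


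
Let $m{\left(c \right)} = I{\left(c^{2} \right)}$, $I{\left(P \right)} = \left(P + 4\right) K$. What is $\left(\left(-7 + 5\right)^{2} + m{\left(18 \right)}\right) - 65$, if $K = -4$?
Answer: $-1373$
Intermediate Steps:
$I{\left(P \right)} = -16 - 4 P$ ($I{\left(P \right)} = \left(P + 4\right) \left(-4\right) = \left(4 + P\right) \left(-4\right) = -16 - 4 P$)
$m{\left(c \right)} = -16 - 4 c^{2}$
$\left(\left(-7 + 5\right)^{2} + m{\left(18 \right)}\right) - 65 = \left(\left(-7 + 5\right)^{2} - \left(16 + 4 \cdot 18^{2}\right)\right) - 65 = \left(\left(-2\right)^{2} - 1312\right) - 65 = \left(4 - 1312\right) - 65 = -1308 - 65 = -1373$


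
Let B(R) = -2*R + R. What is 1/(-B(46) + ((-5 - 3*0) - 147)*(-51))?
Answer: 1/7798 ≈ 0.00012824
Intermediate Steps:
B(R) = -R
1/(-B(46) + ((-5 - 3*0) - 147)*(-51)) = 1/(-(-1)*46 + ((-5 - 3*0) - 147)*(-51)) = 1/(-1*(-46) + ((-5 + 0) - 147)*(-51)) = 1/(46 + (-5 - 147)*(-51)) = 1/(46 - 152*(-51)) = 1/(46 + 7752) = 1/7798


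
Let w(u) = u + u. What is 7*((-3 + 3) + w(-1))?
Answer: -14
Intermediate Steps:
w(u) = 2*u
7*((-3 + 3) + w(-1)) = 7*((-3 + 3) + 2*(-1)) = 7*(0 - 2) = 7*(-2) = -14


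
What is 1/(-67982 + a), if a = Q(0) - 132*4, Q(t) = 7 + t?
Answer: -1/68503 ≈ -1.4598e-5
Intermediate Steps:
a = -521 (a = (7 + 0) - 132*4 = 7 - 528 = -521)
1/(-67982 + a) = 1/(-67982 - 521) = 1/(-68503) = -1/68503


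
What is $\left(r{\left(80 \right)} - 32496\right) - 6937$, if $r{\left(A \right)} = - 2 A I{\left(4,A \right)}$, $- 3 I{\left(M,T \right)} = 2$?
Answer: $- \frac{117979}{3} \approx -39326.0$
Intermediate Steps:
$I{\left(M,T \right)} = - \frac{2}{3}$ ($I{\left(M,T \right)} = \left(- \frac{1}{3}\right) 2 = - \frac{2}{3}$)
$r{\left(A \right)} = \frac{4 A}{3}$ ($r{\left(A \right)} = - 2 A \left(- \frac{2}{3}\right) = \frac{4 A}{3}$)
$\left(r{\left(80 \right)} - 32496\right) - 6937 = \left(\frac{4}{3} \cdot 80 - 32496\right) - 6937 = \left(\frac{320}{3} - 32496\right) - 6937 = - \frac{97168}{3} - 6937 = - \frac{117979}{3}$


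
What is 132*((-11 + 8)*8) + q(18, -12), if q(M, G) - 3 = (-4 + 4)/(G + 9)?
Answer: -3165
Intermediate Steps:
q(M, G) = 3 (q(M, G) = 3 + (-4 + 4)/(G + 9) = 3 + 0/(9 + G) = 3 + 0 = 3)
132*((-11 + 8)*8) + q(18, -12) = 132*((-11 + 8)*8) + 3 = 132*(-3*8) + 3 = 132*(-24) + 3 = -3168 + 3 = -3165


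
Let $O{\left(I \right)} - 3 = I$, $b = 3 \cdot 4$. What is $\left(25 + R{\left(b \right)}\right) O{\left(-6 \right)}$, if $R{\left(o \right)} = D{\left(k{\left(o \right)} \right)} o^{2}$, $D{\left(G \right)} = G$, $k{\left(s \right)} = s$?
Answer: $-5259$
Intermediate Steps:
$b = 12$
$R{\left(o \right)} = o^{3}$ ($R{\left(o \right)} = o o^{2} = o^{3}$)
$O{\left(I \right)} = 3 + I$
$\left(25 + R{\left(b \right)}\right) O{\left(-6 \right)} = \left(25 + 12^{3}\right) \left(3 - 6\right) = \left(25 + 1728\right) \left(-3\right) = 1753 \left(-3\right) = -5259$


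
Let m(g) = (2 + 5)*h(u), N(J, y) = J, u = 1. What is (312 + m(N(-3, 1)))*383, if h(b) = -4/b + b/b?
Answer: 111453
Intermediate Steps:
h(b) = 1 - 4/b (h(b) = -4/b + 1 = 1 - 4/b)
m(g) = -21 (m(g) = (2 + 5)*((-4 + 1)/1) = 7*(1*(-3)) = 7*(-3) = -21)
(312 + m(N(-3, 1)))*383 = (312 - 21)*383 = 291*383 = 111453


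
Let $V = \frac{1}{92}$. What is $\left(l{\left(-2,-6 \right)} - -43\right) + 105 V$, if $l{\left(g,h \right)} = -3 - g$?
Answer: $\frac{3969}{92} \approx 43.141$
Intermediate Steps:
$V = \frac{1}{92} \approx 0.01087$
$\left(l{\left(-2,-6 \right)} - -43\right) + 105 V = \left(\left(-3 - -2\right) - -43\right) + 105 \cdot \frac{1}{92} = \left(\left(-3 + 2\right) + 43\right) + \frac{105}{92} = \left(-1 + 43\right) + \frac{105}{92} = 42 + \frac{105}{92} = \frac{3969}{92}$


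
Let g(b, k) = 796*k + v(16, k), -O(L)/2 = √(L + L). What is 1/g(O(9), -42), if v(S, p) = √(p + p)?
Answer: -398/13305937 - I*√21/558849354 ≈ -2.9911e-5 - 8.2e-9*I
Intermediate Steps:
O(L) = -2*√2*√L (O(L) = -2*√(L + L) = -2*√2*√L)
v(S, p) = √2*√p (v(S, p) = √(2*p) = √2*√p)
g(b, k) = 796*k + √2*√k
1/g(O(9), -42) = 1/(796*(-42) + √2*√(-42)) = 1/(-33432 + √2*(I*√42)) = 1/(-33432 + 2*I*√21)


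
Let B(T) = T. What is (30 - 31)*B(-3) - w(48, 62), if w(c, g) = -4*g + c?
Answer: 203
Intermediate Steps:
w(c, g) = c - 4*g
(30 - 31)*B(-3) - w(48, 62) = (30 - 31)*(-3) - (48 - 4*62) = -1*(-3) - (48 - 248) = 3 - 1*(-200) = 3 + 200 = 203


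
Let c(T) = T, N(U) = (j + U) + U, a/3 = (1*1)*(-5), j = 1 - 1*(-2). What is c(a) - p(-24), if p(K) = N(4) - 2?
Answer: -24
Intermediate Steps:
j = 3 (j = 1 + 2 = 3)
a = -15 (a = 3*((1*1)*(-5)) = 3*(1*(-5)) = 3*(-5) = -15)
N(U) = 3 + 2*U (N(U) = (3 + U) + U = 3 + 2*U)
p(K) = 9 (p(K) = (3 + 2*4) - 2 = (3 + 8) - 2 = 11 - 2 = 9)
c(a) - p(-24) = -15 - 1*9 = -15 - 9 = -24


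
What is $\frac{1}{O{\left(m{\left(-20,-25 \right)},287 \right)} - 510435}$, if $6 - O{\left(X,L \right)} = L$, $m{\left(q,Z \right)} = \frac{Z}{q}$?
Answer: $- \frac{1}{510716} \approx -1.958 \cdot 10^{-6}$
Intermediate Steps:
$O{\left(X,L \right)} = 6 - L$
$\frac{1}{O{\left(m{\left(-20,-25 \right)},287 \right)} - 510435} = \frac{1}{\left(6 - 287\right) - 510435} = \frac{1}{-281 - 510435} = \frac{1}{-510716} = - \frac{1}{510716}$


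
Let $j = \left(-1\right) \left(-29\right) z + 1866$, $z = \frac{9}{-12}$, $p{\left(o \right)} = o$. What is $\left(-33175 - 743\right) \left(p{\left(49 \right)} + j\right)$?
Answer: $- \frac{128430507}{2} \approx -6.4215 \cdot 10^{7}$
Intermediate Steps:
$z = - \frac{3}{4}$ ($z = 9 \left(- \frac{1}{12}\right) = - \frac{3}{4} \approx -0.75$)
$j = \frac{7377}{4}$ ($j = \left(-1\right) \left(-29\right) \left(- \frac{3}{4}\right) + 1866 = 29 \left(- \frac{3}{4}\right) + 1866 = - \frac{87}{4} + 1866 = \frac{7377}{4} \approx 1844.3$)
$\left(-33175 - 743\right) \left(p{\left(49 \right)} + j\right) = \left(-33175 - 743\right) \left(49 + \frac{7377}{4}\right) = \left(-33918\right) \frac{7573}{4} = - \frac{128430507}{2}$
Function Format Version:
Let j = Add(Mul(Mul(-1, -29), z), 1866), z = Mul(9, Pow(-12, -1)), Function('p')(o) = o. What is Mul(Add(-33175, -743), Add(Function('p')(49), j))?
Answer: Rational(-128430507, 2) ≈ -6.4215e+7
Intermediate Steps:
z = Rational(-3, 4) (z = Mul(9, Rational(-1, 12)) = Rational(-3, 4) ≈ -0.75000)
j = Rational(7377, 4) (j = Add(Mul(Mul(-1, -29), Rational(-3, 4)), 1866) = Add(Mul(29, Rational(-3, 4)), 1866) = Add(Rational(-87, 4), 1866) = Rational(7377, 4) ≈ 1844.3)
Mul(Add(-33175, -743), Add(Function('p')(49), j)) = Mul(Add(-33175, -743), Add(49, Rational(7377, 4))) = Mul(-33918, Rational(7573, 4)) = Rational(-128430507, 2)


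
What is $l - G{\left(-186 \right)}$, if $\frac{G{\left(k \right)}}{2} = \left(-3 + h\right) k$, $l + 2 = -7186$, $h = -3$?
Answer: $-9420$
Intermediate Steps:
$l = -7188$ ($l = -2 - 7186 = -7188$)
$G{\left(k \right)} = - 12 k$ ($G{\left(k \right)} = 2 \left(-3 - 3\right) k = 2 \left(- 6 k\right) = - 12 k$)
$l - G{\left(-186 \right)} = -7188 - \left(-12\right) \left(-186\right) = -7188 - 2232 = -9420$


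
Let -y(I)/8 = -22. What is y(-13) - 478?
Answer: -302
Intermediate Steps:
y(I) = 176 (y(I) = -8*(-22) = 176)
y(-13) - 478 = 176 - 478 = -302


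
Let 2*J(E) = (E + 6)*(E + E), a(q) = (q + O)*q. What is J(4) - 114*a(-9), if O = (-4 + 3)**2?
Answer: -8168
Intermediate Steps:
O = 1 (O = (-1)**2 = 1)
a(q) = q*(1 + q) (a(q) = (q + 1)*q = (1 + q)*q = q*(1 + q))
J(E) = E*(6 + E) (J(E) = ((E + 6)*(E + E))/2 = ((6 + E)*(2*E))/2 = (2*E*(6 + E))/2 = E*(6 + E))
J(4) - 114*a(-9) = 4*(6 + 4) - (-1026)*(1 - 9) = 4*10 - (-1026)*(-8) = 40 - 114*72 = 40 - 8208 = -8168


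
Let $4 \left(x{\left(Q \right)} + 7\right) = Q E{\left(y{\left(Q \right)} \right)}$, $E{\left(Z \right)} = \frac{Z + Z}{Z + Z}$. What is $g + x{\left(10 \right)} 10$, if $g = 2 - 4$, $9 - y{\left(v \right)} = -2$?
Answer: $-47$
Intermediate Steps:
$y{\left(v \right)} = 11$ ($y{\left(v \right)} = 9 - -2 = 9 + 2 = 11$)
$g = -2$ ($g = 2 - 4 = -2$)
$E{\left(Z \right)} = 1$ ($E{\left(Z \right)} = \frac{2 Z}{2 Z} = 2 Z \frac{1}{2 Z} = 1$)
$x{\left(Q \right)} = -7 + \frac{Q}{4}$ ($x{\left(Q \right)} = -7 + \frac{Q 1}{4} = -7 + \frac{Q}{4}$)
$g + x{\left(10 \right)} 10 = -2 + \left(-7 + \frac{1}{4} \cdot 10\right) 10 = -2 + \left(-7 + \frac{5}{2}\right) 10 = -2 - 45 = -47$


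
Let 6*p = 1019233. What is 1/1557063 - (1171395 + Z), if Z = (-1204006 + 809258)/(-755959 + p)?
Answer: -6413912276543687308/5475444737823 ≈ -1.1714e+6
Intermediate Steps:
p = 1019233/6 (p = (1/6)*1019233 = 1019233/6 ≈ 1.6987e+5)
Z = 2368488/3516521 (Z = (-1204006 + 809258)/(-755959 + 1019233/6) = -394748/(-3516521/6) = -394748*(-6/3516521) = 2368488/3516521 ≈ 0.67353)
1/1557063 - (1171395 + Z) = 1/1557063 - (1171395 + 2368488/3516521) = 1/1557063 - 1*4119237485283/3516521 = 1/1557063 - 4119237485283/3516521 = -6413912276543687308/5475444737823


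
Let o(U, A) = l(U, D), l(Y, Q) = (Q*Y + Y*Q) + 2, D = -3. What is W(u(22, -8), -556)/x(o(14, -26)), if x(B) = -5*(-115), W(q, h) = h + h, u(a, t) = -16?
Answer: -1112/575 ≈ -1.9339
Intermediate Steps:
l(Y, Q) = 2 + 2*Q*Y (l(Y, Q) = (Q*Y + Q*Y) + 2 = 2*Q*Y + 2 = 2 + 2*Q*Y)
W(q, h) = 2*h
o(U, A) = 2 - 6*U (o(U, A) = 2 + 2*(-3)*U = 2 - 6*U)
x(B) = 575
W(u(22, -8), -556)/x(o(14, -26)) = (2*(-556))/575 = -1112*1/575 = -1112/575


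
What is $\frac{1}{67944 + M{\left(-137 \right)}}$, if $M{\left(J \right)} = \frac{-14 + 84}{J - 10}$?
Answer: $\frac{21}{1426814} \approx 1.4718 \cdot 10^{-5}$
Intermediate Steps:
$M{\left(J \right)} = \frac{70}{-10 + J}$
$\frac{1}{67944 + M{\left(-137 \right)}} = \frac{1}{67944 + \frac{70}{-10 - 137}} = \frac{1}{67944 + \frac{70}{-147}} = \frac{1}{67944 + 70 \left(- \frac{1}{147}\right)} = \frac{1}{67944 - \frac{10}{21}} = \frac{1}{\frac{1426814}{21}} = \frac{21}{1426814}$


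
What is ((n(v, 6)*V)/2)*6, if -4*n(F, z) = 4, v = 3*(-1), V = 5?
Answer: -15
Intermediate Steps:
v = -3
n(F, z) = -1 (n(F, z) = -¼*4 = -1)
((n(v, 6)*V)/2)*6 = ((-1*5)/2)*6 = ((½)*(-5))*6 = -5/2*6 = -15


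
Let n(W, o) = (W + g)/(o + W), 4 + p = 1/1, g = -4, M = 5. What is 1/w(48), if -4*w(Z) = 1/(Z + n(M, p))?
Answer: -194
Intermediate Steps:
p = -3 (p = -4 + 1/1 = -4 + 1 = -3)
n(W, o) = (-4 + W)/(W + o) (n(W, o) = (W - 4)/(o + W) = (-4 + W)/(W + o))
w(Z) = -1/(4*(½ + Z)) (w(Z) = -1/(4*(Z + (-4 + 5)/(5 - 3))) = -1/(4*(Z + 1/2)) = -1/(4*(Z + (½)*1)) = -1/(4*(Z + ½)) = -1/(4*(½ + Z)))
1/w(48) = 1/(-1/(2 + 4*48)) = 1/(-1/(2 + 192)) = 1/(-1/194) = -194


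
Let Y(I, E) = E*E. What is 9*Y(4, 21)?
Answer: 3969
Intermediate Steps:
Y(I, E) = E²
9*Y(4, 21) = 9*21² = 9*441 = 3969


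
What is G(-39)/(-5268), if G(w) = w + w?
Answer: 13/878 ≈ 0.014806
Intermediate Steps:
G(w) = 2*w
G(-39)/(-5268) = (2*(-39))/(-5268) = -78*(-1/5268) = 13/878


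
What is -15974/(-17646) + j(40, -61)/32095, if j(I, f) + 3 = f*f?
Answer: 289146679/283174185 ≈ 1.0211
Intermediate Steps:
j(I, f) = -3 + f**2 (j(I, f) = -3 + f*f = -3 + f**2)
-15974/(-17646) + j(40, -61)/32095 = -15974/(-17646) + (-3 + (-61)**2)/32095 = -15974*(-1/17646) + (-3 + 3721)*(1/32095) = 7987/8823 + 3718*(1/32095) = 7987/8823 + 3718/32095 = 289146679/283174185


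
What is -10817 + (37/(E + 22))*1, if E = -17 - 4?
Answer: -10780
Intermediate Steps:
E = -21
-10817 + (37/(E + 22))*1 = -10817 + (37/(-21 + 22))*1 = -10817 + (37/1)*1 = -10817 + (1*37)*1 = -10817 + 37*1 = -10817 + 37 = -10780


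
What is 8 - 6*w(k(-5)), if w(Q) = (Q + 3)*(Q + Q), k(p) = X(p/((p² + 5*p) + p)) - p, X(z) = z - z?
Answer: -472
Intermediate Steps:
X(z) = 0
k(p) = -p (k(p) = 0 - p = -p)
w(Q) = 2*Q*(3 + Q) (w(Q) = (3 + Q)*(2*Q) = 2*Q*(3 + Q))
8 - 6*w(k(-5)) = 8 - 12*(-1*(-5))*(3 - 1*(-5)) = 8 - 12*5*(3 + 5) = 8 - 12*5*8 = 8 - 6*80 = 8 - 480 = -472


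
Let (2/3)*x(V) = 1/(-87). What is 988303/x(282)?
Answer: -57321574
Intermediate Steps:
x(V) = -1/58 (x(V) = (3/2)/(-87) = (3/2)*(-1/87) = -1/58)
988303/x(282) = 988303/(-1/58) = 988303*(-58) = -57321574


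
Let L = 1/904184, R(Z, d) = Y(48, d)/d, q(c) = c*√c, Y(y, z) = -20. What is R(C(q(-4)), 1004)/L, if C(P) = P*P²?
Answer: -4520920/251 ≈ -18012.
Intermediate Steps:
q(c) = c^(3/2)
C(P) = P³
R(Z, d) = -20/d
L = 1/904184 ≈ 1.1060e-6
R(C(q(-4)), 1004)/L = (-20/1004)/(1/904184) = -20*1/1004*904184 = -5/251*904184 = -4520920/251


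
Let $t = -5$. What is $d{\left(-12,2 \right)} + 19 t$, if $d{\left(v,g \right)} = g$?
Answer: $-93$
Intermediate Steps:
$d{\left(-12,2 \right)} + 19 t = 2 + 19 \left(-5\right) = 2 - 95 = -93$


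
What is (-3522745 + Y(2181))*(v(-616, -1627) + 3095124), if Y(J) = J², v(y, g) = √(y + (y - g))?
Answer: 3819432537984 + 1234016*√395 ≈ 3.8195e+12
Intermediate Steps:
v(y, g) = √(-g + 2*y)
(-3522745 + Y(2181))*(v(-616, -1627) + 3095124) = (-3522745 + 2181²)*(√(-1*(-1627) + 2*(-616)) + 3095124) = (-3522745 + 4756761)*(√(1627 - 1232) + 3095124) = 1234016*(√395 + 3095124) = 1234016*(3095124 + √395) = 3819432537984 + 1234016*√395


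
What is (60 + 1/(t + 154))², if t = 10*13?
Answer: 290395681/80656 ≈ 3600.4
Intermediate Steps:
t = 130
(60 + 1/(t + 154))² = (60 + 1/(130 + 154))² = (60 + 1/284)² = (17041/284)² = 290395681/80656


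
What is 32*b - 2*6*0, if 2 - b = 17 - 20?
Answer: 160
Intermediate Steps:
b = 5 (b = 2 - (17 - 20) = 2 - 1*(-3) = 2 + 3 = 5)
32*b - 2*6*0 = 32*5 - 2*6*0 = 160 - 12*0 = 160 + 0 = 160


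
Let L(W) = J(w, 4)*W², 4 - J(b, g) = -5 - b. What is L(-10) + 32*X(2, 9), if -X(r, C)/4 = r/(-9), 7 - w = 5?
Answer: 10156/9 ≈ 1128.4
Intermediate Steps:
w = 2 (w = 7 - 1*5 = 7 - 5 = 2)
J(b, g) = 9 + b (J(b, g) = 4 - (-5 - b) = 4 + (5 + b) = 9 + b)
L(W) = 11*W² (L(W) = (9 + 2)*W² = 11*W²)
X(r, C) = 4*r/9 (X(r, C) = -4*r/(-9) = -4*r*(-1)/9 = -(-4)*r/9 = 4*r/9)
L(-10) + 32*X(2, 9) = 11*(-10)² + 32*((4/9)*2) = 11*100 + 32*(8/9) = 1100 + 256/9 = 10156/9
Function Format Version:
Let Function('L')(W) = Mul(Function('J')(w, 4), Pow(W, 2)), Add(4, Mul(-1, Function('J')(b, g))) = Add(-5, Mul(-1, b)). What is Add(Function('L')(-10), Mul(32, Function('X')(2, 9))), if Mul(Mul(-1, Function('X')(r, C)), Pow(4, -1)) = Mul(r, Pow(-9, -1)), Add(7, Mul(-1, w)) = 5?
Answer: Rational(10156, 9) ≈ 1128.4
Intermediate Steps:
w = 2 (w = Add(7, Mul(-1, 5)) = Add(7, -5) = 2)
Function('J')(b, g) = Add(9, b) (Function('J')(b, g) = Add(4, Mul(-1, Add(-5, Mul(-1, b)))) = Add(4, Add(5, b)) = Add(9, b))
Function('L')(W) = Mul(11, Pow(W, 2)) (Function('L')(W) = Mul(Add(9, 2), Pow(W, 2)) = Mul(11, Pow(W, 2)))
Function('X')(r, C) = Mul(Rational(4, 9), r) (Function('X')(r, C) = Mul(-4, Mul(r, Pow(-9, -1))) = Mul(-4, Mul(r, Rational(-1, 9))) = Mul(-4, Mul(Rational(-1, 9), r)) = Mul(Rational(4, 9), r))
Add(Function('L')(-10), Mul(32, Function('X')(2, 9))) = Add(Mul(11, Pow(-10, 2)), Mul(32, Mul(Rational(4, 9), 2))) = Add(Mul(11, 100), Mul(32, Rational(8, 9))) = Add(1100, Rational(256, 9)) = Rational(10156, 9)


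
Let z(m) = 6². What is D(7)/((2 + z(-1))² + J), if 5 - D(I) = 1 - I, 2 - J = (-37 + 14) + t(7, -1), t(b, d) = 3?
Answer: 11/1466 ≈ 0.0075034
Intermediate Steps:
z(m) = 36
J = 22 (J = 2 - ((-37 + 14) + 3) = 2 - (-23 + 3) = 2 - 1*(-20) = 2 + 20 = 22)
D(I) = 4 + I (D(I) = 5 - (1 - I) = 5 + (-1 + I) = 4 + I)
D(7)/((2 + z(-1))² + J) = (4 + 7)/((2 + 36)² + 22) = 11/(38² + 22) = 11/(1444 + 22) = 11/1466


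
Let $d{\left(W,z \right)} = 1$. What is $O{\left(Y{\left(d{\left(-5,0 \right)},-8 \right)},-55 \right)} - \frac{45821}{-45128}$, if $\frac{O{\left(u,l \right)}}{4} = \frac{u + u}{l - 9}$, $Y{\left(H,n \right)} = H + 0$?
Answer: $\frac{10045}{11282} \approx 0.89036$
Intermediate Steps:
$Y{\left(H,n \right)} = H$
$O{\left(u,l \right)} = \frac{8 u}{-9 + l}$ ($O{\left(u,l \right)} = 4 \frac{u + u}{l - 9} = 4 \frac{2 u}{-9 + l} = \frac{8 u}{-9 + l}$)
$O{\left(Y{\left(d{\left(-5,0 \right)},-8 \right)},-55 \right)} - \frac{45821}{-45128} = 8 \cdot 1 \frac{1}{-9 - 55} - \frac{45821}{-45128} = 8 \cdot 1 \frac{1}{-64} - 45821 \left(- \frac{1}{45128}\right) = 8 \cdot 1 \left(- \frac{1}{64}\right) - - \frac{45821}{45128} = - \frac{1}{8} + \frac{45821}{45128} = \frac{10045}{11282}$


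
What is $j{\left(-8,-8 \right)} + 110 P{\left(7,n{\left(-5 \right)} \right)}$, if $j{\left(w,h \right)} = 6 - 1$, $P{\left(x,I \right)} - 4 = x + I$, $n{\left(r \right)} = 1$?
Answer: $1325$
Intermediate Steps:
$P{\left(x,I \right)} = 4 + I + x$ ($P{\left(x,I \right)} = 4 + \left(x + I\right) = 4 + \left(I + x\right) = 4 + I + x$)
$j{\left(w,h \right)} = 5$
$j{\left(-8,-8 \right)} + 110 P{\left(7,n{\left(-5 \right)} \right)} = 5 + 110 \left(4 + 1 + 7\right) = 5 + 110 \cdot 12 = 5 + 1320 = 1325$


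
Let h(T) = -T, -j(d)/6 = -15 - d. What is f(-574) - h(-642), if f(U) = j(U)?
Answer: -3996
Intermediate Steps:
j(d) = 90 + 6*d (j(d) = -6*(-15 - d) = 90 + 6*d)
f(U) = 90 + 6*U
f(-574) - h(-642) = (90 + 6*(-574)) - (-1)*(-642) = (90 - 3444) - 1*642 = -3354 - 642 = -3996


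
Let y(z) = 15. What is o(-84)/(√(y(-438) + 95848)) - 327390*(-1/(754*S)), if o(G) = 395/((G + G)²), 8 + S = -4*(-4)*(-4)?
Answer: -54565/9048 + 395*√95863/2705637312 ≈ -6.0306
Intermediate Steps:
S = -72 (S = -8 - 4*(-4)*(-4) = -8 + 16*(-4) = -8 - 64 = -72)
o(G) = 395/(4*G²) (o(G) = 395/((2*G)²) = 395/((4*G²)) = 395*(1/(4*G²)) = 395/(4*G²))
o(-84)/(√(y(-438) + 95848)) - 327390*(-1/(754*S)) = ((395/4)/(-84)²)/(√(15 + 95848)) - 327390/((-72*(-754))) = ((395/4)*(1/7056))/(√95863) - 327390/54288 = 395*(√95863/95863)/28224 - 327390*1/54288 = 395*√95863/2705637312 - 54565/9048 = -54565/9048 + 395*√95863/2705637312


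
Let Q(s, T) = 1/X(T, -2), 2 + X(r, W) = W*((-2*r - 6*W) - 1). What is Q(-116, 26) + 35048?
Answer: 2803841/80 ≈ 35048.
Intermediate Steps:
X(r, W) = -2 + W*(-1 - 6*W - 2*r) (X(r, W) = -2 + W*((-2*r - 6*W) - 1) = -2 + W*((-6*W - 2*r) - 1) = -2 + W*(-1 - 6*W - 2*r))
Q(s, T) = 1/(-24 + 4*T) (Q(s, T) = 1/(-2 - 1*(-2) - 6*(-2)² - 2*(-2)*T) = 1/(-2 + 2 - 6*4 + 4*T) = 1/(-2 + 2 - 24 + 4*T) = 1/(-24 + 4*T))
Q(-116, 26) + 35048 = 1/(4*(-6 + 26)) + 35048 = (¼)/20 + 35048 = (¼)*(1/20) + 35048 = 1/80 + 35048 = 2803841/80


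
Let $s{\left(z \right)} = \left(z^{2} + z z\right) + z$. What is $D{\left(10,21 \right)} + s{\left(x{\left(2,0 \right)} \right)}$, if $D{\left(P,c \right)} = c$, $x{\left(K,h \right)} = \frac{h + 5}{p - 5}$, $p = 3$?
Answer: $31$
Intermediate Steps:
$x{\left(K,h \right)} = - \frac{5}{2} - \frac{h}{2}$ ($x{\left(K,h \right)} = \frac{h + 5}{3 - 5} = \frac{5 + h}{-2} = \left(5 + h\right) \left(- \frac{1}{2}\right) = - \frac{5}{2} - \frac{h}{2}$)
$s{\left(z \right)} = z + 2 z^{2}$ ($s{\left(z \right)} = \left(z^{2} + z^{2}\right) + z = 2 z^{2} + z = z + 2 z^{2}$)
$D{\left(10,21 \right)} + s{\left(x{\left(2,0 \right)} \right)} = 21 + \left(- \frac{5}{2} - 0\right) \left(1 + 2 \left(- \frac{5}{2} - 0\right)\right) = 21 + \left(- \frac{5}{2} + 0\right) \left(1 + 2 \left(- \frac{5}{2} + 0\right)\right) = 21 - \frac{5 \left(1 + 2 \left(- \frac{5}{2}\right)\right)}{2} = 21 - \frac{5 \left(1 - 5\right)}{2} = 21 - -10 = 21 + 10 = 31$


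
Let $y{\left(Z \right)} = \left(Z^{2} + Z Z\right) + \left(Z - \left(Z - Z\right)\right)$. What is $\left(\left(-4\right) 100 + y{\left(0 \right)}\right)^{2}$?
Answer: $160000$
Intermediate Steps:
$y{\left(Z \right)} = Z + 2 Z^{2}$ ($y{\left(Z \right)} = \left(Z^{2} + Z^{2}\right) + \left(Z - 0\right) = 2 Z^{2} + \left(Z + 0\right) = 2 Z^{2} + Z = Z + 2 Z^{2}$)
$\left(\left(-4\right) 100 + y{\left(0 \right)}\right)^{2} = \left(\left(-4\right) 100 + 0 \left(1 + 2 \cdot 0\right)\right)^{2} = \left(-400 + 0 \left(1 + 0\right)\right)^{2} = \left(-400 + 0 \cdot 1\right)^{2} = \left(-400 + 0\right)^{2} = \left(-400\right)^{2} = 160000$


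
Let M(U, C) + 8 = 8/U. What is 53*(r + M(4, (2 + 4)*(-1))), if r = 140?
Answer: 7102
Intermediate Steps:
M(U, C) = -8 + 8/U
53*(r + M(4, (2 + 4)*(-1))) = 53*(140 + (-8 + 8/4)) = 53*(140 + (-8 + 8*(¼))) = 53*(140 + (-8 + 2)) = 53*(140 - 6) = 53*134 = 7102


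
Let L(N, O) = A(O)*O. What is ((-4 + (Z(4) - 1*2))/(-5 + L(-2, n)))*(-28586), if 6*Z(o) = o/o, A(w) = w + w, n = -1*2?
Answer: 500255/9 ≈ 55584.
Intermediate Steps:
n = -2
A(w) = 2*w
Z(o) = ⅙ (Z(o) = (o/o)/6 = (⅙)*1 = ⅙)
L(N, O) = 2*O² (L(N, O) = (2*O)*O = 2*O²)
((-4 + (Z(4) - 1*2))/(-5 + L(-2, n)))*(-28586) = ((-4 + (⅙ - 1*2))/(-5 + 2*(-2)²))*(-28586) = ((-4 + (⅙ - 2))/(-5 + 2*4))*(-28586) = ((-4 - 11/6)/(-5 + 8))*(-28586) = -35/6/3*(-28586) = -35/6*⅓*(-28586) = -35/18*(-28586) = 500255/9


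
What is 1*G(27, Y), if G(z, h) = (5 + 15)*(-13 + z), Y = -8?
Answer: 280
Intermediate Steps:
G(z, h) = -260 + 20*z (G(z, h) = 20*(-13 + z) = -260 + 20*z)
1*G(27, Y) = 1*(-260 + 20*27) = 1*(-260 + 540) = 1*280 = 280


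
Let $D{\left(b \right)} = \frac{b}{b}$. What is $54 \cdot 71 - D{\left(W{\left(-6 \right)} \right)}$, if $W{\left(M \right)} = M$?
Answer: $3833$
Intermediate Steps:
$D{\left(b \right)} = 1$
$54 \cdot 71 - D{\left(W{\left(-6 \right)} \right)} = 54 \cdot 71 - 1 = 3834 - 1 = 3833$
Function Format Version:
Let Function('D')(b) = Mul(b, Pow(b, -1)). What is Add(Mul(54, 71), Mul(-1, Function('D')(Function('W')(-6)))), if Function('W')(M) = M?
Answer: 3833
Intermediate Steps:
Function('D')(b) = 1
Add(Mul(54, 71), Mul(-1, Function('D')(Function('W')(-6)))) = Add(Mul(54, 71), Mul(-1, 1)) = Add(3834, -1) = 3833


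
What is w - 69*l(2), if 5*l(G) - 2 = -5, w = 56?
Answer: 487/5 ≈ 97.400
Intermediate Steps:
l(G) = -3/5 (l(G) = 2/5 + (1/5)*(-5) = 2/5 - 1 = -3/5)
w - 69*l(2) = 56 - 69*(-3/5) = 56 + 207/5 = 487/5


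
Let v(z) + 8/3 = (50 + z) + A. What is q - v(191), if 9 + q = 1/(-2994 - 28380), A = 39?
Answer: -8983423/31374 ≈ -286.33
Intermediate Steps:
q = -282367/31374 (q = -9 + 1/(-2994 - 28380) = -9 + 1/(-31374) = -9 - 1/31374 = -282367/31374 ≈ -9.0000)
v(z) = 259/3 + z (v(z) = -8/3 + ((50 + z) + 39) = -8/3 + (89 + z) = 259/3 + z)
q - v(191) = -282367/31374 - (259/3 + 191) = -282367/31374 - 1*832/3 = -282367/31374 - 832/3 = -8983423/31374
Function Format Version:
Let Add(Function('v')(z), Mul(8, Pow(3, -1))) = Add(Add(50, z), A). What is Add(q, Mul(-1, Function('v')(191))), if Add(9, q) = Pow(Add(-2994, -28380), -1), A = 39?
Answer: Rational(-8983423, 31374) ≈ -286.33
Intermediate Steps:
q = Rational(-282367, 31374) (q = Add(-9, Pow(Add(-2994, -28380), -1)) = Add(-9, Pow(-31374, -1)) = Add(-9, Rational(-1, 31374)) = Rational(-282367, 31374) ≈ -9.0000)
Function('v')(z) = Add(Rational(259, 3), z) (Function('v')(z) = Add(Rational(-8, 3), Add(Add(50, z), 39)) = Add(Rational(-8, 3), Add(89, z)) = Add(Rational(259, 3), z))
Add(q, Mul(-1, Function('v')(191))) = Add(Rational(-282367, 31374), Mul(-1, Add(Rational(259, 3), 191))) = Add(Rational(-282367, 31374), Mul(-1, Rational(832, 3))) = Add(Rational(-282367, 31374), Rational(-832, 3)) = Rational(-8983423, 31374)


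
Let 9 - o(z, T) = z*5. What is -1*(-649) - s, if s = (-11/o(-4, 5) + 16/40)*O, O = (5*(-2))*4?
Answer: 18845/29 ≈ 649.83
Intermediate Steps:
o(z, T) = 9 - 5*z (o(z, T) = 9 - z*5 = 9 - 5*z)
O = -40 (O = -10*4 = -40)
s = -24/29 (s = (-11/(9 - 5*(-4)) + 16/40)*(-40) = (-11/(9 + 20) + 16*(1/40))*(-40) = (-11/29 + ⅖)*(-40) = (3/145)*(-40) = -24/29 ≈ -0.82759)
-1*(-649) - s = -1*(-649) - 1*(-24/29) = 649 + 24/29 = 18845/29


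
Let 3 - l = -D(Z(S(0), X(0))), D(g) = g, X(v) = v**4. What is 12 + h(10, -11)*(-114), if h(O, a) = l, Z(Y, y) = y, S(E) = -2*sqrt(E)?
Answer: -330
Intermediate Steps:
l = 3 (l = 3 - (-1)*0**4 = 3 - (-1)*0 = 3 - 1*0 = 3 + 0 = 3)
h(O, a) = 3
12 + h(10, -11)*(-114) = 12 + 3*(-114) = 12 - 342 = -330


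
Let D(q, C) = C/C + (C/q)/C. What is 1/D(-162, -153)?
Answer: 162/161 ≈ 1.0062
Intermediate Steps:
D(q, C) = 1 + 1/q
1/D(-162, -153) = 1/((1 - 162)/(-162)) = 1/(-1/162*(-161)) = 1/(161/162) = 162/161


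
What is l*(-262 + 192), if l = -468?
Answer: 32760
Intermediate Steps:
l*(-262 + 192) = -468*(-262 + 192) = -468*(-70) = 32760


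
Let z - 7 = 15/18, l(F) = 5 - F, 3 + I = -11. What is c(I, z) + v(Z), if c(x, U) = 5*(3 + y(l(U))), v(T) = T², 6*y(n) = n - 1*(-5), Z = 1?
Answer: 641/36 ≈ 17.806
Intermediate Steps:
I = -14 (I = -3 - 11 = -14)
y(n) = ⅚ + n/6 (y(n) = (n - 1*(-5))/6 = (n + 5)/6 = (5 + n)/6 = ⅚ + n/6)
z = 47/6 (z = 7 + 15/18 = 7 + 15*(1/18) = 7 + ⅚ = 47/6 ≈ 7.8333)
c(x, U) = 70/3 - 5*U/6 (c(x, U) = 5*(3 + (⅚ + (5 - U)/6)) = 5*(3 + (⅚ + (⅚ - U/6))) = 5*(3 + (5/3 - U/6)) = 5*(14/3 - U/6) = 70/3 - 5*U/6)
c(I, z) + v(Z) = (70/3 - ⅚*47/6) + 1² = (70/3 - 235/36) + 1 = 605/36 + 1 = 641/36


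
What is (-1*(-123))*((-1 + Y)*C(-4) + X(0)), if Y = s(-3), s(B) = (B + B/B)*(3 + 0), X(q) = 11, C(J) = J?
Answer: 4797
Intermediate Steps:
s(B) = 3 + 3*B (s(B) = (B + 1)*3 = (1 + B)*3 = 3 + 3*B)
Y = -6 (Y = 3 + 3*(-3) = 3 - 9 = -6)
(-1*(-123))*((-1 + Y)*C(-4) + X(0)) = (-1*(-123))*((-1 - 6)*(-4) + 11) = 123*(-7*(-4) + 11) = 123*(28 + 11) = 123*39 = 4797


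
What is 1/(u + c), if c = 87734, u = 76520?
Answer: 1/164254 ≈ 6.0881e-6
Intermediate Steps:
1/(u + c) = 1/(76520 + 87734) = 1/164254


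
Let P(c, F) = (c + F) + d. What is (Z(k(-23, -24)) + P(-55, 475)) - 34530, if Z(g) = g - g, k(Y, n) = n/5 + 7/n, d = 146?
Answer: -33964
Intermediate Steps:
k(Y, n) = 7/n + n/5 (k(Y, n) = n*(1/5) + 7/n = n/5 + 7/n = 7/n + n/5)
P(c, F) = 146 + F + c (P(c, F) = (c + F) + 146 = (F + c) + 146 = 146 + F + c)
Z(g) = 0
(Z(k(-23, -24)) + P(-55, 475)) - 34530 = (0 + (146 + 475 - 55)) - 34530 = (0 + 566) - 34530 = 566 - 34530 = -33964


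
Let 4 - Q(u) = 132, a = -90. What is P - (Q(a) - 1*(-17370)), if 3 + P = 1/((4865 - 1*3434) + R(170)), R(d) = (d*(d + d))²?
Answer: -57612810477594/3340841431 ≈ -17245.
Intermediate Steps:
Q(u) = -128 (Q(u) = 4 - 1*132 = 4 - 132 = -128)
R(d) = 4*d⁴ (R(d) = (d*(2*d))² = (2*d²)² = 4*d⁴)
P = -10022524292/3340841431 (P = -3 + 1/((4865 - 1*3434) + 4*170⁴) = -3 + 1/((4865 - 3434) + 4*835210000) = -3 + 1/(1431 + 3340840000) = -3 + 1/3340841431 = -10022524292/3340841431 ≈ -3.0000)
P - (Q(a) - 1*(-17370)) = -10022524292/3340841431 - (-128 - 1*(-17370)) = -10022524292/3340841431 - (-128 + 17370) = -10022524292/3340841431 - 1*17242 = -10022524292/3340841431 - 17242 = -57612810477594/3340841431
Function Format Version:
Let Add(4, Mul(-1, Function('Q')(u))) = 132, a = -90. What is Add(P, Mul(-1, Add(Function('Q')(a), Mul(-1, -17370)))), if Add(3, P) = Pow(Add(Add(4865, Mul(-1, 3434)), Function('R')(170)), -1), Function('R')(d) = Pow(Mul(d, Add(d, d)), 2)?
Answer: Rational(-57612810477594, 3340841431) ≈ -17245.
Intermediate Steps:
Function('Q')(u) = -128 (Function('Q')(u) = Add(4, Mul(-1, 132)) = Add(4, -132) = -128)
Function('R')(d) = Mul(4, Pow(d, 4)) (Function('R')(d) = Pow(Mul(d, Mul(2, d)), 2) = Pow(Mul(2, Pow(d, 2)), 2) = Mul(4, Pow(d, 4)))
P = Rational(-10022524292, 3340841431) (P = Add(-3, Pow(Add(Add(4865, Mul(-1, 3434)), Mul(4, Pow(170, 4))), -1)) = Add(-3, Pow(Add(Add(4865, -3434), Mul(4, 835210000)), -1)) = Add(-3, Pow(Add(1431, 3340840000), -1)) = Add(-3, Pow(3340841431, -1)) = Add(-3, Rational(1, 3340841431)) = Rational(-10022524292, 3340841431) ≈ -3.0000)
Add(P, Mul(-1, Add(Function('Q')(a), Mul(-1, -17370)))) = Add(Rational(-10022524292, 3340841431), Mul(-1, Add(-128, Mul(-1, -17370)))) = Add(Rational(-10022524292, 3340841431), Mul(-1, Add(-128, 17370))) = Add(Rational(-10022524292, 3340841431), Mul(-1, 17242)) = Add(Rational(-10022524292, 3340841431), -17242) = Rational(-57612810477594, 3340841431)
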